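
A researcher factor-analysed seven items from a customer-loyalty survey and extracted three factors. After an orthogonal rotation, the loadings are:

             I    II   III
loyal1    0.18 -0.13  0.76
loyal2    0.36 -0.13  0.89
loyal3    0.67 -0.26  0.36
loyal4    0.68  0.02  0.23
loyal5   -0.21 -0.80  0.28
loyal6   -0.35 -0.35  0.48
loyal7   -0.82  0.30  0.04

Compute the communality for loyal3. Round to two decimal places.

h² = 0.67² + (-0.26)² + 0.36² = 0.4489 + 0.0676 + 0.1296 = 0.6461

0.65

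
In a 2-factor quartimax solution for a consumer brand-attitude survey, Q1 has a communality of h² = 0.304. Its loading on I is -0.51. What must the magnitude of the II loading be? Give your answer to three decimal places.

0.210

Under orthogonal rotation h² = Σλ², so λ_II² = h² − (0.2601) = 0.304 − 0.2601 = 0.0439.
|λ| = √0.0439 = 0.2095.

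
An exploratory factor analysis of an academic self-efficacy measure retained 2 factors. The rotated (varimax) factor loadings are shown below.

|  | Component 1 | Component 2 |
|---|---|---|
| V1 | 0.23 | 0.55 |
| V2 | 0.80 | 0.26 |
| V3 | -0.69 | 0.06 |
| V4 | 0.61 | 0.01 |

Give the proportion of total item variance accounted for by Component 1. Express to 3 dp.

SS loadings for Component 1 = 0.23² + 0.80² + (-0.69)² + 0.61² = 1.5411
Proportion of variance = 1.5411 / 4 = 0.3853.

0.385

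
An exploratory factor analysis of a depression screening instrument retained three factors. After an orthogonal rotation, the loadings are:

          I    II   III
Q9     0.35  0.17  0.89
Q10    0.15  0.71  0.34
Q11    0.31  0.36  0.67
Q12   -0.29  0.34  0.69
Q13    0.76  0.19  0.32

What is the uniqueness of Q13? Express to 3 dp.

h² = 0.76² + 0.19² + 0.32² = 0.5776 + 0.0361 + 0.1024 = 0.7161
Uniqueness u² = 1 − h² = 1 − 0.7161 = 0.2839

0.284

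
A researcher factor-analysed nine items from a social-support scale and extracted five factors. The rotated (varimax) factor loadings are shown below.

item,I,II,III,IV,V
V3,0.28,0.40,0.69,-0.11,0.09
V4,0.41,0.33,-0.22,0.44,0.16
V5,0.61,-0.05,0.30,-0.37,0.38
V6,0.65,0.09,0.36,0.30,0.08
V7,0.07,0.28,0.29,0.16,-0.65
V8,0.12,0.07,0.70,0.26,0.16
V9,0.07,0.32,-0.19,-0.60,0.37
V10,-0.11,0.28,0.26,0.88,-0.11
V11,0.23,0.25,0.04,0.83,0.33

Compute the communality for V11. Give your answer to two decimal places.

0.91

h² = 0.23² + 0.25² + 0.04² + 0.83² + 0.33² = 0.0529 + 0.0625 + 0.0016 + 0.6889 + 0.1089 = 0.9148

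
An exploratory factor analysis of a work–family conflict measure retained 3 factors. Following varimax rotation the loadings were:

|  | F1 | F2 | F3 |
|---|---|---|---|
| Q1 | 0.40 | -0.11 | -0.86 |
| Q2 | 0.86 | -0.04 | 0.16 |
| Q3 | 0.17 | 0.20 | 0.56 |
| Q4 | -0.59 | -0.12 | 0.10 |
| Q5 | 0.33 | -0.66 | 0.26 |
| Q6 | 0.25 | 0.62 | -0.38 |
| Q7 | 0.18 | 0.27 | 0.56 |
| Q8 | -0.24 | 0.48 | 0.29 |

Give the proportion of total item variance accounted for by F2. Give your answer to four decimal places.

SS loadings for F2 = (-0.11)² + (-0.04)² + 0.20² + (-0.12)² + (-0.66)² + 0.62² + 0.27² + 0.48² = 1.1914
Proportion of variance = 1.1914 / 8 = 0.1489.

0.1489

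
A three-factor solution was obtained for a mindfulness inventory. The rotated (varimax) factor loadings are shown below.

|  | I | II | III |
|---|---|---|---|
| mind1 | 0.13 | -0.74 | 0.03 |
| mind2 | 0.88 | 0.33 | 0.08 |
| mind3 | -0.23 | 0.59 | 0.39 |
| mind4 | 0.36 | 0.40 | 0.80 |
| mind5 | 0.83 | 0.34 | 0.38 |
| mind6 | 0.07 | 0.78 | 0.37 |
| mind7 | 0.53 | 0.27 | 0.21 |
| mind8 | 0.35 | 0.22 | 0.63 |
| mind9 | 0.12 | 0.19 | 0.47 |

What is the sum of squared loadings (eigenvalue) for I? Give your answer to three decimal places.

2.085

SS loadings for I = 0.13² + 0.88² + (-0.23)² + 0.36² + 0.83² + 0.07² + 0.53² + 0.35² + 0.12² = 0.0169 + 0.7744 + 0.0529 + 0.1296 + 0.6889 + 0.0049 + 0.2809 + 0.1225 + 0.0144 = 2.0854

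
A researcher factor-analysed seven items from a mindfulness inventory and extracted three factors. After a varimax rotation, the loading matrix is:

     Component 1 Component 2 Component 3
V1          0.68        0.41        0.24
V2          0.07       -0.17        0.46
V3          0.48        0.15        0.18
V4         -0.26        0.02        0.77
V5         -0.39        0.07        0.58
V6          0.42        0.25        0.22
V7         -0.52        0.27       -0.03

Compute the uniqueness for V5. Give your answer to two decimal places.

h² = (-0.39)² + 0.07² + 0.58² = 0.1521 + 0.0049 + 0.3364 = 0.4934
Uniqueness u² = 1 − h² = 1 − 0.4934 = 0.5066

0.51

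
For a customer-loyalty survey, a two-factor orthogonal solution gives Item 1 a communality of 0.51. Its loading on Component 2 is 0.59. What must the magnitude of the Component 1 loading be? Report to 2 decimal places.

Under orthogonal rotation h² = Σλ², so λ_Component 1² = h² − (0.3481) = 0.51 − 0.3481 = 0.1619.
|λ| = √0.1619 = 0.4024.

0.40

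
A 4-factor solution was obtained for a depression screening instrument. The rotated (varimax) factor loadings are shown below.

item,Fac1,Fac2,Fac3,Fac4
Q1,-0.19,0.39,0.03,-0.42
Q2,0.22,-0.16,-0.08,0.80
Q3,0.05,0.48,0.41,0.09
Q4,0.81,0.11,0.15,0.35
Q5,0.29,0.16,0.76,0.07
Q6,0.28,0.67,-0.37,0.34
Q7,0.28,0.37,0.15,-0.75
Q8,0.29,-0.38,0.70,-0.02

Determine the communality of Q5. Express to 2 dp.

h² = 0.29² + 0.16² + 0.76² + 0.07² = 0.0841 + 0.0256 + 0.5776 + 0.0049 = 0.6922

0.69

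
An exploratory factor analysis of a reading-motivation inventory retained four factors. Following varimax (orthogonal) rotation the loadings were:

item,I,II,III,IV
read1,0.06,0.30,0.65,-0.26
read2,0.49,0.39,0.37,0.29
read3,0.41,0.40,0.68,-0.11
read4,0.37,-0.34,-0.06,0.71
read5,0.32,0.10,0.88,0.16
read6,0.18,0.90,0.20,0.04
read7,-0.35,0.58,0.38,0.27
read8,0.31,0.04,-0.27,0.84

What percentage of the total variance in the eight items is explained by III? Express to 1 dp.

SS loadings for III = 0.65² + 0.37² + 0.68² + (-0.06)² + 0.88² + 0.20² + 0.38² + (-0.27)² = 2.0571
With 8 standardized items, total variance = 8. Proportion = 2.0571/8 = 0.2571 → 25.71%.

25.7%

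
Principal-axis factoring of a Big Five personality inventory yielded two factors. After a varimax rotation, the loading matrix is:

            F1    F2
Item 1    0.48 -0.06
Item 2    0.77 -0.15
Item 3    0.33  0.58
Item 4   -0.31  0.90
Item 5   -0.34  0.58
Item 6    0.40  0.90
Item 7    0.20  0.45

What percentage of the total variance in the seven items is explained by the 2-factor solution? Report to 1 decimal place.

Communalities: 0.2340, 0.6154, 0.4453, 0.9061, 0.4520, 0.9700, 0.2425; Σh² = 3.8653.
Total variance with 7 standardized items is 7, so the solution explains 3.8653/7 = 0.5522 = 55.22%.

55.2%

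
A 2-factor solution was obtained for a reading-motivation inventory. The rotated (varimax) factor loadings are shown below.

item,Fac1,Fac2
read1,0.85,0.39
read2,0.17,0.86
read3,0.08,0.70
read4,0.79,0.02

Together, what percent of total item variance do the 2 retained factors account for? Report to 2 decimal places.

SS loadings by factor: 1.3819, 1.3821; total = 2.7640.
Total variance with 4 standardized items is 4, so the solution explains 2.7640/4 = 0.6910 = 69.10%.

69.10%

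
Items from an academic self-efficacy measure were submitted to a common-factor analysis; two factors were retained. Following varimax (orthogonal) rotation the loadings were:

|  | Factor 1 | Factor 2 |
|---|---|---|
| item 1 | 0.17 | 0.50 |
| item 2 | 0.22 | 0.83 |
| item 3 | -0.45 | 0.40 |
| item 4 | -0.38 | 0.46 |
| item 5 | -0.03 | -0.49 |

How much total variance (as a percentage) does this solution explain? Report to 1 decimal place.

39.5%

Communalities: 0.2789, 0.7373, 0.3625, 0.3560, 0.2410; Σh² = 1.9757.
Total variance with 5 standardized items is 5, so the solution explains 1.9757/5 = 0.3951 = 39.51%.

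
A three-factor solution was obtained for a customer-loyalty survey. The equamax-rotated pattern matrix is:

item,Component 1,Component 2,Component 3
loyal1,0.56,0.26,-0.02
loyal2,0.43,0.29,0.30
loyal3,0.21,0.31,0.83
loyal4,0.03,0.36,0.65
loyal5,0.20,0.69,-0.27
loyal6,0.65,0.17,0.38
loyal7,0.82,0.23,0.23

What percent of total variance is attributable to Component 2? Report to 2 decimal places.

SS loadings for Component 2 = 0.26² + 0.29² + 0.31² + 0.36² + 0.69² + 0.17² + 0.23² = 0.9353
With 7 standardized items, total variance = 7. Proportion = 0.9353/7 = 0.1336 → 13.36%.

13.36%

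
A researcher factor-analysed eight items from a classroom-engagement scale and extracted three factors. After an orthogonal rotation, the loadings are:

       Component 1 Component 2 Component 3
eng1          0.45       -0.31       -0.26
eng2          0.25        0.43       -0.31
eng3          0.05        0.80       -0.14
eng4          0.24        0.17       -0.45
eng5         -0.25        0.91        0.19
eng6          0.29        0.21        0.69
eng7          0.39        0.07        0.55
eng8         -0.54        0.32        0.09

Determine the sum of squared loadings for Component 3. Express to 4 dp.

SS loadings for Component 3 = (-0.26)² + (-0.31)² + (-0.14)² + (-0.45)² + 0.19² + 0.69² + 0.55² + 0.09² = 0.0676 + 0.0961 + 0.0196 + 0.2025 + 0.0361 + 0.4761 + 0.3025 + 0.0081 = 1.2086

1.2086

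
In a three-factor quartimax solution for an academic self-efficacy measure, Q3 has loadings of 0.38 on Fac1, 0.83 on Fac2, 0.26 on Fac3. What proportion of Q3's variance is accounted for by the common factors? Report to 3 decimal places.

h² = 0.38² + 0.83² + 0.26² = 0.1444 + 0.6889 + 0.0676 = 0.9009

0.901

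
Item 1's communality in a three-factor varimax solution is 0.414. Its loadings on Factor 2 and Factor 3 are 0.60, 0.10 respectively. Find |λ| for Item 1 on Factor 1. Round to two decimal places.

Under orthogonal rotation h² = Σλ², so λ_Factor 1² = h² − (0.3700) = 0.414 − 0.3700 = 0.0440.
|λ| = √0.0440 = 0.2098.

0.21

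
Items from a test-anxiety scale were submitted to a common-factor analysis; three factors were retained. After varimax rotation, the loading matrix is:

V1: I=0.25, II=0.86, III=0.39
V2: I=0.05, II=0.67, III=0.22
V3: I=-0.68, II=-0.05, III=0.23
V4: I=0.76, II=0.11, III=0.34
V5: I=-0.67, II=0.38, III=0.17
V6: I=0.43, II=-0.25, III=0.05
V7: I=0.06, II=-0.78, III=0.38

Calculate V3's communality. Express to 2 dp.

h² = (-0.68)² + (-0.05)² + 0.23² = 0.4624 + 0.0025 + 0.0529 = 0.5178

0.52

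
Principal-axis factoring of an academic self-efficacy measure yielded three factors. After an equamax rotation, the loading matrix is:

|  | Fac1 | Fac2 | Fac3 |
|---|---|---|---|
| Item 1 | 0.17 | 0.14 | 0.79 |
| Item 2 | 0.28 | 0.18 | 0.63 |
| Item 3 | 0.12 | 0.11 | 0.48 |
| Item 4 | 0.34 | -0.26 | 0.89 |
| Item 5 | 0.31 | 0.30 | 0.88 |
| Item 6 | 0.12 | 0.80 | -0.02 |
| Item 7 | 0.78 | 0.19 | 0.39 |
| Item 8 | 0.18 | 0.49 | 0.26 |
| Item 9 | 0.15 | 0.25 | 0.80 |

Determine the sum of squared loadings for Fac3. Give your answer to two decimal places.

3.68

SS loadings for Fac3 = 0.79² + 0.63² + 0.48² + 0.89² + 0.88² + (-0.02)² + 0.39² + 0.26² + 0.80² = 0.6241 + 0.3969 + 0.2304 + 0.7921 + 0.7744 + 0.0004 + 0.1521 + 0.0676 + 0.6400 = 3.6780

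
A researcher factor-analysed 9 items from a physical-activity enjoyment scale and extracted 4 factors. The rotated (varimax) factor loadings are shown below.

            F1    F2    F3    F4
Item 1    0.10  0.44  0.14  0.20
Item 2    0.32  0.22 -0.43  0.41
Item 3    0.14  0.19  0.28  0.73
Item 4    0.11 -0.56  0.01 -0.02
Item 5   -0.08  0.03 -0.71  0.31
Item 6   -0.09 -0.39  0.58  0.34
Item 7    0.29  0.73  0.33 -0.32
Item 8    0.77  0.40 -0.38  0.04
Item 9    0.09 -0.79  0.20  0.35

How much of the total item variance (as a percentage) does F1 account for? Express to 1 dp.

SS loadings for F1 = 0.10² + 0.32² + 0.14² + 0.11² + (-0.08)² + (-0.09)² + 0.29² + 0.77² + 0.09² = 0.8437
With 9 standardized items, total variance = 9. Proportion = 0.8437/9 = 0.0937 → 9.37%.

9.4%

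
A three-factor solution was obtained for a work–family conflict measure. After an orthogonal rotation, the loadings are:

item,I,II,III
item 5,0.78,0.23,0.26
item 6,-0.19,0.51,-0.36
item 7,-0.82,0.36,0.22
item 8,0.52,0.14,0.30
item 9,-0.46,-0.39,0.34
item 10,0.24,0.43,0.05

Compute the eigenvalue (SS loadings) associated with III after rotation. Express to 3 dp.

SS loadings for III = 0.26² + (-0.36)² + 0.22² + 0.30² + 0.34² + 0.05² = 0.0676 + 0.1296 + 0.0484 + 0.0900 + 0.1156 + 0.0025 = 0.4537

0.454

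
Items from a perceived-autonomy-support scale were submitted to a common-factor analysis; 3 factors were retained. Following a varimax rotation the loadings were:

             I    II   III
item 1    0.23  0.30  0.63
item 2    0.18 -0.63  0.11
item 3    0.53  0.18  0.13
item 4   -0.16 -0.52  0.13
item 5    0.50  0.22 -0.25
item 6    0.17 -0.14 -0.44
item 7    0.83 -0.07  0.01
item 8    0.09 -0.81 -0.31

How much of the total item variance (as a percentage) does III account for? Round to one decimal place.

SS loadings for III = 0.63² + 0.11² + 0.13² + 0.13² + (-0.25)² + (-0.44)² + 0.01² + (-0.31)² = 0.7951
With 8 standardized items, total variance = 8. Proportion = 0.7951/8 = 0.0994 → 9.94%.

9.9%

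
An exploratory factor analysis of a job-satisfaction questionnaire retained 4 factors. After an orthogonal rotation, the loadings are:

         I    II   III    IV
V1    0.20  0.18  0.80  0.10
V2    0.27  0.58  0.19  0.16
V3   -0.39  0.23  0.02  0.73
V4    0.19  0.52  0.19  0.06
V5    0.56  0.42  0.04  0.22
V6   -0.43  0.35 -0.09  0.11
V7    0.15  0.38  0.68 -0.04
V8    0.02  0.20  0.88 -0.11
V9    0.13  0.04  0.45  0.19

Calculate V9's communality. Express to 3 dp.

0.257

h² = 0.13² + 0.04² + 0.45² + 0.19² = 0.0169 + 0.0016 + 0.2025 + 0.0361 = 0.2571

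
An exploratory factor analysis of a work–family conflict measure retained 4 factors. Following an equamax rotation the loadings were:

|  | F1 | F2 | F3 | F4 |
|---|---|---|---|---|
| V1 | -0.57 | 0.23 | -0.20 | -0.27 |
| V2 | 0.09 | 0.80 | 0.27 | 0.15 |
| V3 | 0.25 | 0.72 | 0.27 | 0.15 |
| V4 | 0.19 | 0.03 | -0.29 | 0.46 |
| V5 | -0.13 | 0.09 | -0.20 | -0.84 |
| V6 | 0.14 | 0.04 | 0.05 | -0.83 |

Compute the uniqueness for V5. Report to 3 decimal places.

0.229

h² = (-0.13)² + 0.09² + (-0.20)² + (-0.84)² = 0.0169 + 0.0081 + 0.0400 + 0.7056 = 0.7706
Uniqueness u² = 1 − h² = 1 − 0.7706 = 0.2294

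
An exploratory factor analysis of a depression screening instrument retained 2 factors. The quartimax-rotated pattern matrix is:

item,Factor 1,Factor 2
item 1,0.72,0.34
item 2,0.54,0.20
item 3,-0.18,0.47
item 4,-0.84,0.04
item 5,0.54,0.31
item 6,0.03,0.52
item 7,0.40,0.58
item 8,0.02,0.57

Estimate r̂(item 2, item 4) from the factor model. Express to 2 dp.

-0.45

r̂ = Σ λ_i·λ_j across factors = (0.54)(-0.84) + (0.20)(0.04)
  = -0.4536 +0.0080 = -0.4456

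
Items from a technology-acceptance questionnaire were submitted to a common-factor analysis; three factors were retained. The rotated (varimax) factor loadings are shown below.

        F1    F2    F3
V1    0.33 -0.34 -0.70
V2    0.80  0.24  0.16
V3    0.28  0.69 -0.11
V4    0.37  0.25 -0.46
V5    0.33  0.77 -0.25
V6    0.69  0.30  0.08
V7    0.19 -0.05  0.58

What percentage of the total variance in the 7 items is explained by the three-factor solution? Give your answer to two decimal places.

58.96%

Communalities: 0.7145, 0.7232, 0.5666, 0.4110, 0.7643, 0.5725, 0.3750; Σh² = 4.1271.
Total variance with 7 standardized items is 7, so the solution explains 4.1271/7 = 0.5896 = 58.96%.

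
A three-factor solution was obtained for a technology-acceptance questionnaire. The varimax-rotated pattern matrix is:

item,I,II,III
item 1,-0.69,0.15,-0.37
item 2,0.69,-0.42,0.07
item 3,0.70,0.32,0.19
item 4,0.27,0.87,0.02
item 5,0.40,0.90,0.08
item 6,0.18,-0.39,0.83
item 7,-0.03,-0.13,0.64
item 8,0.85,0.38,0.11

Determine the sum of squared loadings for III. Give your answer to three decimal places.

1.295

SS loadings for III = (-0.37)² + 0.07² + 0.19² + 0.02² + 0.08² + 0.83² + 0.64² + 0.11² = 0.1369 + 0.0049 + 0.0361 + 0.0004 + 0.0064 + 0.6889 + 0.4096 + 0.0121 = 1.2953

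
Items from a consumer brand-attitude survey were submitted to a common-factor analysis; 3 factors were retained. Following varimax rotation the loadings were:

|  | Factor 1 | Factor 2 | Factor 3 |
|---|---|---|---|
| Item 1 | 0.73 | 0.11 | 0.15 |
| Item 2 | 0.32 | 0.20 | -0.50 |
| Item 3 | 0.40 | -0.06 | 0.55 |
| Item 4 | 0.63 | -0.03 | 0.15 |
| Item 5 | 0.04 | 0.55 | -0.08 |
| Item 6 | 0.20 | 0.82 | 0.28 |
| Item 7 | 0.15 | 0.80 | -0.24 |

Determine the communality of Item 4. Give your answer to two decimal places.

0.42

h² = 0.63² + (-0.03)² + 0.15² = 0.3969 + 0.0009 + 0.0225 = 0.4203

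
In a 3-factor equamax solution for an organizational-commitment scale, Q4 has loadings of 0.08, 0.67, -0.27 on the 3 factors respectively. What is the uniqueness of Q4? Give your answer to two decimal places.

h² = 0.08² + 0.67² + (-0.27)² = 0.0064 + 0.4489 + 0.0729 = 0.5282
Uniqueness u² = 1 − h² = 1 − 0.5282 = 0.4718

0.47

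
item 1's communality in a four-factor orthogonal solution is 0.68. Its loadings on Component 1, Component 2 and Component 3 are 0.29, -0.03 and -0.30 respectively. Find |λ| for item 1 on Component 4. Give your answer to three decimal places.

0.711

Under orthogonal rotation h² = Σλ², so λ_Component 4² = h² − (0.1750) = 0.68 − 0.1750 = 0.5050.
|λ| = √0.5050 = 0.7106.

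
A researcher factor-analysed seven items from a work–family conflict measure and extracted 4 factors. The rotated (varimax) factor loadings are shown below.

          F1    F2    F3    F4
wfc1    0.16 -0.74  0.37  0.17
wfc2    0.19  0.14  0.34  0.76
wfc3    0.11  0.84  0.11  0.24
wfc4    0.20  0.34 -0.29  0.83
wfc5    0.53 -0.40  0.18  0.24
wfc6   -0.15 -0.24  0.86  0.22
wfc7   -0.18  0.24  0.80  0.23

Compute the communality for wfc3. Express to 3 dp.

0.787

h² = 0.11² + 0.84² + 0.11² + 0.24² = 0.0121 + 0.7056 + 0.0121 + 0.0576 = 0.7874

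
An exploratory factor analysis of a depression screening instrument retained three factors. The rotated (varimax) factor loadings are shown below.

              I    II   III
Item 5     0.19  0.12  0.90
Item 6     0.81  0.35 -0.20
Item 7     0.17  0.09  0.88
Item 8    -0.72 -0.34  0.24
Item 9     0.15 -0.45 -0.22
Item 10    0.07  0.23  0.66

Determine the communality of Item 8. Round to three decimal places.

h² = (-0.72)² + (-0.34)² + 0.24² = 0.5184 + 0.1156 + 0.0576 = 0.6916

0.692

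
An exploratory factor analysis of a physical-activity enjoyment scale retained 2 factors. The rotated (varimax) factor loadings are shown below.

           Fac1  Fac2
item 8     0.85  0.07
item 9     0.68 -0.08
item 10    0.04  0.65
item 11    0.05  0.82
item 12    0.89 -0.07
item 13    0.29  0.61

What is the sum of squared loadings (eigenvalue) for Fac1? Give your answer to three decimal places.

2.065

SS loadings for Fac1 = 0.85² + 0.68² + 0.04² + 0.05² + 0.89² + 0.29² = 0.7225 + 0.4624 + 0.0016 + 0.0025 + 0.7921 + 0.0841 = 2.0652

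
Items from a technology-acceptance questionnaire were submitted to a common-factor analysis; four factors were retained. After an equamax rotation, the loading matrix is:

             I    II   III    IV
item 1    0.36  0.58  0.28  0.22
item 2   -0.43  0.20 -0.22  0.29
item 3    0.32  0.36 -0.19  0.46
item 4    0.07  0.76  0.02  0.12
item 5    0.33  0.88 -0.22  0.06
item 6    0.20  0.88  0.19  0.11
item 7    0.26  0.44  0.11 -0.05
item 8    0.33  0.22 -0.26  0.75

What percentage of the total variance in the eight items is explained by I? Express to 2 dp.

9.34%

SS loadings for I = 0.36² + (-0.43)² + 0.32² + 0.07² + 0.33² + 0.20² + 0.26² + 0.33² = 0.7472
With 8 standardized items, total variance = 8. Proportion = 0.7472/8 = 0.0934 → 9.34%.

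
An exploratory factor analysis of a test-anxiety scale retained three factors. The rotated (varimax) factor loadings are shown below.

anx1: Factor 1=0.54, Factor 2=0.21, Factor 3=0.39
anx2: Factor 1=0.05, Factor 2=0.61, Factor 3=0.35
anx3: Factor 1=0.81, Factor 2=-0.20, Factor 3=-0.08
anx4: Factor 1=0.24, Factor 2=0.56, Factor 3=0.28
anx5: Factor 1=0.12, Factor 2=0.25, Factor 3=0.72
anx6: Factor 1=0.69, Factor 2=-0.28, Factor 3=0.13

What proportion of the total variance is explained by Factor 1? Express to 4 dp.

SS loadings for Factor 1 = 0.54² + 0.05² + 0.81² + 0.24² + 0.12² + 0.69² = 1.4983
Proportion of variance = 1.4983 / 6 = 0.2497.

0.2497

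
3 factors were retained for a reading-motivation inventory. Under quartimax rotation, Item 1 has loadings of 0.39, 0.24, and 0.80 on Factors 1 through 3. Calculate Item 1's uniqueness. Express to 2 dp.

0.15

h² = 0.39² + 0.24² + 0.80² = 0.1521 + 0.0576 + 0.6400 = 0.8497
Uniqueness u² = 1 − h² = 1 − 0.8497 = 0.1503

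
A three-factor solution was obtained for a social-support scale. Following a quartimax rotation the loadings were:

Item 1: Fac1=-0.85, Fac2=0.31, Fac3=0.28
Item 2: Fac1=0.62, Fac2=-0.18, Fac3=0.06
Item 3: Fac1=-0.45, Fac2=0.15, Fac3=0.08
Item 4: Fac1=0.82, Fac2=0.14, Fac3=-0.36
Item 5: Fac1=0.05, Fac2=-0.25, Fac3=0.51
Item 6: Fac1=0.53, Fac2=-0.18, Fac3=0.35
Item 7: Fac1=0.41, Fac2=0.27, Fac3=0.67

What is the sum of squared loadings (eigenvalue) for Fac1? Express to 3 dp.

2.433

SS loadings for Fac1 = (-0.85)² + 0.62² + (-0.45)² + 0.82² + 0.05² + 0.53² + 0.41² = 0.7225 + 0.3844 + 0.2025 + 0.6724 + 0.0025 + 0.2809 + 0.1681 = 2.4333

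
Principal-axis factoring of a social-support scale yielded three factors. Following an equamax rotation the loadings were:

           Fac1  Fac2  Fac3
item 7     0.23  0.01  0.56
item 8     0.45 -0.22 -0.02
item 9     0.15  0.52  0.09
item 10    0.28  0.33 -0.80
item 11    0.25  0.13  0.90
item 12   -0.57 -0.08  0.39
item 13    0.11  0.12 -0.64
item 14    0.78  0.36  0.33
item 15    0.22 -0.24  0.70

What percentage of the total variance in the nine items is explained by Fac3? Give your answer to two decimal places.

SS loadings for Fac3 = 0.56² + (-0.02)² + 0.09² + (-0.80)² + 0.90² + 0.39² + (-0.64)² + 0.33² + 0.70² = 2.9327
With 9 standardized items, total variance = 9. Proportion = 2.9327/9 = 0.3259 → 32.59%.

32.59%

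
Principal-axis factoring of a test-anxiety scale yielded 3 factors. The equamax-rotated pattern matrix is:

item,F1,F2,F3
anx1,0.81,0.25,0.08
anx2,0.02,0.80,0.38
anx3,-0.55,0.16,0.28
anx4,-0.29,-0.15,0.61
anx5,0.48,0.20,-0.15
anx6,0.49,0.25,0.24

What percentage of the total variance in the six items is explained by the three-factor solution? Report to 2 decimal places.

50.80%

SS loadings by factor: 1.5136, 0.8531, 0.6814; total = 3.0481.
Total variance with 6 standardized items is 6, so the solution explains 3.0481/6 = 0.5080 = 50.80%.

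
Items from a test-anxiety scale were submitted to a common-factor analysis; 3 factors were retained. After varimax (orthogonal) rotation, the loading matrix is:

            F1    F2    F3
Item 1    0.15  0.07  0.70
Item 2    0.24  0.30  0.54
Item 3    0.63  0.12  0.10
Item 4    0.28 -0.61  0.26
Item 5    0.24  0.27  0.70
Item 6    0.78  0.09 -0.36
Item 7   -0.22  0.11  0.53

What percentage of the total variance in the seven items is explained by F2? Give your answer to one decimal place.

8.2%

SS loadings for F2 = 0.07² + 0.30² + 0.12² + (-0.61)² + 0.27² + 0.09² + 0.11² = 0.5745
With 7 standardized items, total variance = 7. Proportion = 0.5745/7 = 0.0821 → 8.21%.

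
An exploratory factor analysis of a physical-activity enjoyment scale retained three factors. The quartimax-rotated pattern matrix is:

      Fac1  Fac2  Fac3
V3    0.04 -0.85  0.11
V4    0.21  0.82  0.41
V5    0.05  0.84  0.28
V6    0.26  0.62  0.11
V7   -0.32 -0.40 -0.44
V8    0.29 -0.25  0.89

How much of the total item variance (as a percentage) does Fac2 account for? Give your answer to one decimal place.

SS loadings for Fac2 = (-0.85)² + 0.82² + 0.84² + 0.62² + (-0.40)² + (-0.25)² = 2.7074
With 6 standardized items, total variance = 6. Proportion = 2.7074/6 = 0.4512 → 45.12%.

45.1%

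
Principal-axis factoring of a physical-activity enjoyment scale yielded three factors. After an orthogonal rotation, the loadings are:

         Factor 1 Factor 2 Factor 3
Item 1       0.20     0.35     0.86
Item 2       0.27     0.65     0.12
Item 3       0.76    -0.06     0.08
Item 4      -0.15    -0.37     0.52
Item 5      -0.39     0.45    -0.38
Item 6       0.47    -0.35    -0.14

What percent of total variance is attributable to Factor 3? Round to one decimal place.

SS loadings for Factor 3 = 0.86² + 0.12² + 0.08² + 0.52² + (-0.38)² + (-0.14)² = 1.1948
With 6 standardized items, total variance = 6. Proportion = 1.1948/6 = 0.1991 → 19.91%.

19.9%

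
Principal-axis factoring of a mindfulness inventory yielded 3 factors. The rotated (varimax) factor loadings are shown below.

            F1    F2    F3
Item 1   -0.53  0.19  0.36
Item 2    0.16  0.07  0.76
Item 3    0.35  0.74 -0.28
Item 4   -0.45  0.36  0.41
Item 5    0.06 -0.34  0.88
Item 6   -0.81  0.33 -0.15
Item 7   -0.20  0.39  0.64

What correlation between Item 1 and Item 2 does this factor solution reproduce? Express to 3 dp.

0.202

r̂ = Σ λ_i·λ_j across factors = (-0.53)(0.16) + (0.19)(0.07) + (0.36)(0.76)
  = -0.0848 +0.0133 +0.2736 = 0.2021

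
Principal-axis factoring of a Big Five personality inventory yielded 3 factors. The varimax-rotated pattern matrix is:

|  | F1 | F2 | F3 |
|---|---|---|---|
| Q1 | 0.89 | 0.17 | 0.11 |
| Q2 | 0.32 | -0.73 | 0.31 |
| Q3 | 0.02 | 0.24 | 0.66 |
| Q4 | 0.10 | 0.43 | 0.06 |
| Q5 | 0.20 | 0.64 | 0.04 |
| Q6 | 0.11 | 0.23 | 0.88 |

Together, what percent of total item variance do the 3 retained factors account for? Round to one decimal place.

59.1%

Communalities: 0.8331, 0.7314, 0.4936, 0.1985, 0.4512, 0.8394; Σh² = 3.5472.
Total variance with 6 standardized items is 6, so the solution explains 3.5472/6 = 0.5912 = 59.12%.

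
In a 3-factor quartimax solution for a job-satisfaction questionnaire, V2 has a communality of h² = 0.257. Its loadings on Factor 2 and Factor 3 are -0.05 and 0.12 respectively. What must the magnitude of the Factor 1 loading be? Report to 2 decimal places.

Under orthogonal rotation h² = Σλ², so λ_Factor 1² = h² − (0.0169) = 0.257 − 0.0169 = 0.2401.
|λ| = √0.2401 = 0.4900.

0.49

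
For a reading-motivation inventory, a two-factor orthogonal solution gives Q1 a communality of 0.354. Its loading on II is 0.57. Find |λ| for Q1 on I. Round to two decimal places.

0.17

Under orthogonal rotation h² = Σλ², so λ_I² = h² − (0.3249) = 0.354 − 0.3249 = 0.0291.
|λ| = √0.0291 = 0.1706.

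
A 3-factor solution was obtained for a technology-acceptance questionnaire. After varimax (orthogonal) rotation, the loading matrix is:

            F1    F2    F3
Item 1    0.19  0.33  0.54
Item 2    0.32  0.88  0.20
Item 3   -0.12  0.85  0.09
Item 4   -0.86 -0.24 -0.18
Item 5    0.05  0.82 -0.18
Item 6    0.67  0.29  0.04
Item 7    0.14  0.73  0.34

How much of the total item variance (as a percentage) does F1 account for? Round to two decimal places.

19.48%

SS loadings for F1 = 0.19² + 0.32² + (-0.12)² + (-0.86)² + 0.05² + 0.67² + 0.14² = 1.3635
With 7 standardized items, total variance = 7. Proportion = 1.3635/7 = 0.1948 → 19.48%.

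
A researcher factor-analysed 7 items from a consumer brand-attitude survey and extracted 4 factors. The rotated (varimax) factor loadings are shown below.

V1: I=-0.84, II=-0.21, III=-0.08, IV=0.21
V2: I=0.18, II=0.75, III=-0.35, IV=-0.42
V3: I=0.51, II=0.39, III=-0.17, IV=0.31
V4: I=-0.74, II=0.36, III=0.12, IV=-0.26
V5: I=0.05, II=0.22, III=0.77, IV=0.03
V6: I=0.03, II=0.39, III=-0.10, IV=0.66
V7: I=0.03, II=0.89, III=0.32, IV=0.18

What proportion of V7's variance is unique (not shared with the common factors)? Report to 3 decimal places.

h² = 0.03² + 0.89² + 0.32² + 0.18² = 0.0009 + 0.7921 + 0.1024 + 0.0324 = 0.9278
Uniqueness u² = 1 − h² = 1 − 0.9278 = 0.0722

0.072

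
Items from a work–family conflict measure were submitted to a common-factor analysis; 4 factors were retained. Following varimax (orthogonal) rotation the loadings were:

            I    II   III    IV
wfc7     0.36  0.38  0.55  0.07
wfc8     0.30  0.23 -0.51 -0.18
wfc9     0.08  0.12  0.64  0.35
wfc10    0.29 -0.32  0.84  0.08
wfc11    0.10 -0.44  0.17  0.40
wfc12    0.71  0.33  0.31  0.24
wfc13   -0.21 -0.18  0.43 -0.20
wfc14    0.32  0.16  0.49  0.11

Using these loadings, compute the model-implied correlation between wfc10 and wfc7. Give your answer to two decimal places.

0.45

r̂ = Σ λ_i·λ_j across factors = (0.29)(0.36) + (-0.32)(0.38) + (0.84)(0.55) + (0.08)(0.07)
  = +0.1044 -0.1216 +0.4620 +0.0056 = 0.4504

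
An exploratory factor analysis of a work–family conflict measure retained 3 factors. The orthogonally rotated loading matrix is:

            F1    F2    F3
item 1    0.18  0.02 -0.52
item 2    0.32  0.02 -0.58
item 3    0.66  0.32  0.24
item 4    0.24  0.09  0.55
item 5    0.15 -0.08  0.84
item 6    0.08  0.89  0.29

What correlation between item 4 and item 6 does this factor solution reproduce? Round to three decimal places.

r̂ = Σ λ_i·λ_j across factors = (0.24)(0.08) + (0.09)(0.89) + (0.55)(0.29)
  = +0.0192 +0.0801 +0.1595 = 0.2588

0.259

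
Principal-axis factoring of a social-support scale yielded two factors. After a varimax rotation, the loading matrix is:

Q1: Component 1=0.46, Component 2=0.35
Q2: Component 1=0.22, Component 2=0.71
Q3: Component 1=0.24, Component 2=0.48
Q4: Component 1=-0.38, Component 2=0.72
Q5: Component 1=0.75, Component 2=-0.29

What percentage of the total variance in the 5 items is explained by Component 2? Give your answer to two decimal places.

29.19%

SS loadings for Component 2 = 0.35² + 0.71² + 0.48² + 0.72² + (-0.29)² = 1.4595
With 5 standardized items, total variance = 5. Proportion = 1.4595/5 = 0.2919 → 29.19%.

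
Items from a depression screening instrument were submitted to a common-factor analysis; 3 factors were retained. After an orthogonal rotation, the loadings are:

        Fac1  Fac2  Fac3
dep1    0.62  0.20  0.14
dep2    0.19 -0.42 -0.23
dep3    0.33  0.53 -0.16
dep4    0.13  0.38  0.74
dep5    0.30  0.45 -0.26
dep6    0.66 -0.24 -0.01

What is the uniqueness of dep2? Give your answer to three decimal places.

h² = 0.19² + (-0.42)² + (-0.23)² = 0.0361 + 0.1764 + 0.0529 = 0.2654
Uniqueness u² = 1 − h² = 1 − 0.2654 = 0.7346

0.735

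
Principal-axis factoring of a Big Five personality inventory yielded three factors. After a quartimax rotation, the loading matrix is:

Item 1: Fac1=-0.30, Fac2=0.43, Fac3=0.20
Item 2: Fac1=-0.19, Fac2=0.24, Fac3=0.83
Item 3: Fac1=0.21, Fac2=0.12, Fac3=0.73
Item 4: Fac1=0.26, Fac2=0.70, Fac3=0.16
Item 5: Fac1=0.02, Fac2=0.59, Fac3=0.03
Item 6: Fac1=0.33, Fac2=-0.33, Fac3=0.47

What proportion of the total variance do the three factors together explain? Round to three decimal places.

0.510

SS loadings by factor: 0.3471, 1.2039, 1.5092; total = 3.0602.
Total variance with 6 standardized items is 6, so the solution explains 3.0602/6 = 0.5100.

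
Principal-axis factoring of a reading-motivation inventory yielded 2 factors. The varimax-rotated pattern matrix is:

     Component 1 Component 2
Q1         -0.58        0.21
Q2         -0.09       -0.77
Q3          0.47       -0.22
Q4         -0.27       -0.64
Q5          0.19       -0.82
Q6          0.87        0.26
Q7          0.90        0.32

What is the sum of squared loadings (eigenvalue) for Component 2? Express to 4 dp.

SS loadings for Component 2 = 0.21² + (-0.77)² + (-0.22)² + (-0.64)² + (-0.82)² + 0.26² + 0.32² = 0.0441 + 0.5929 + 0.0484 + 0.4096 + 0.6724 + 0.0676 + 0.1024 = 1.9374

1.9374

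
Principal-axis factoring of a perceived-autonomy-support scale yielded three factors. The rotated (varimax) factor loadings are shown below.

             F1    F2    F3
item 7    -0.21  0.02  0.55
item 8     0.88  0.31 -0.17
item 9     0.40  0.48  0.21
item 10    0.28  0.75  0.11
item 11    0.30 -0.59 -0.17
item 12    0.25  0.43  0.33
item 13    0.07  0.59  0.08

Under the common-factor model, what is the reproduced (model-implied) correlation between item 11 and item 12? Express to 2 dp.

-0.23

r̂ = Σ λ_i·λ_j across factors = (0.30)(0.25) + (-0.59)(0.43) + (-0.17)(0.33)
  = +0.0750 -0.2537 -0.0561 = -0.2348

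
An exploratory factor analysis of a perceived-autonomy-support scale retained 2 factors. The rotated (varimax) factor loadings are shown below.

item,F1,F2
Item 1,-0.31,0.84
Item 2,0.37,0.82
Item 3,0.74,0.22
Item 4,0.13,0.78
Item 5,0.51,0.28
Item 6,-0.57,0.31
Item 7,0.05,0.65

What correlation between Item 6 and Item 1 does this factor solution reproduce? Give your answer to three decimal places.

0.437

r̂ = Σ λ_i·λ_j across factors = (-0.57)(-0.31) + (0.31)(0.84)
  = +0.1767 +0.2604 = 0.4371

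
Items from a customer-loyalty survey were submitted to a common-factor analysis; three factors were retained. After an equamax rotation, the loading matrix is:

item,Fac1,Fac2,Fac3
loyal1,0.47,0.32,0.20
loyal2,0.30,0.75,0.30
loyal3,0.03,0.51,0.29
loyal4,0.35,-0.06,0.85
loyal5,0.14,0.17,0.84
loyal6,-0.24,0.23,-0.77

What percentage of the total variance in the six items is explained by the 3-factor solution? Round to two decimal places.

62.62%

Communalities: 0.3633, 0.7425, 0.3451, 0.8486, 0.7541, 0.7034; Σh² = 3.7570.
Total variance with 6 standardized items is 6, so the solution explains 3.7570/6 = 0.6262 = 62.62%.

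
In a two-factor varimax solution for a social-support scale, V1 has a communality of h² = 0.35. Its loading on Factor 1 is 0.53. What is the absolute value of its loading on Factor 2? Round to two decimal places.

0.26

Under orthogonal rotation h² = Σλ², so λ_Factor 2² = h² − (0.2809) = 0.35 − 0.2809 = 0.0691.
|λ| = √0.0691 = 0.2629.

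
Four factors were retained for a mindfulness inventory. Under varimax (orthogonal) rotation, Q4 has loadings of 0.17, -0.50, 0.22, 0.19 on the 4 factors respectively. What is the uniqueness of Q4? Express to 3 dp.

h² = 0.17² + (-0.50)² + 0.22² + 0.19² = 0.0289 + 0.2500 + 0.0484 + 0.0361 = 0.3634
Uniqueness u² = 1 − h² = 1 − 0.3634 = 0.6366

0.637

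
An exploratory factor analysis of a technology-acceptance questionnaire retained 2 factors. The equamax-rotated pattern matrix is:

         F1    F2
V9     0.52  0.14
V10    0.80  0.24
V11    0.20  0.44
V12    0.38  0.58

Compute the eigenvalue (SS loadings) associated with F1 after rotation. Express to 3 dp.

SS loadings for F1 = 0.52² + 0.80² + 0.20² + 0.38² = 0.2704 + 0.6400 + 0.0400 + 0.1444 = 1.0948

1.095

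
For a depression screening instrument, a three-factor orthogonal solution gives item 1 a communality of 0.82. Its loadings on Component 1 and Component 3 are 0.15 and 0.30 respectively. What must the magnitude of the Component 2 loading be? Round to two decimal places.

Under orthogonal rotation h² = Σλ², so λ_Component 2² = h² − (0.1125) = 0.82 − 0.1125 = 0.7075.
|λ| = √0.7075 = 0.8411.

0.84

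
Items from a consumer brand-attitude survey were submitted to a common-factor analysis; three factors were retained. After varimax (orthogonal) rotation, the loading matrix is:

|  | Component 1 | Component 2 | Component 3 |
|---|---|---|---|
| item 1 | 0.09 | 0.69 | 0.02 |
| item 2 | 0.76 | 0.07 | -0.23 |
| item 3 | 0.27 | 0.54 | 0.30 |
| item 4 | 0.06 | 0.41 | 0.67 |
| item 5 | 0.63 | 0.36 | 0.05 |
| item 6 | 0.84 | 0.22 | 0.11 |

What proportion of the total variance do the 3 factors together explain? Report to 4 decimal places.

0.5817

Communalities: 0.4846, 0.6354, 0.4545, 0.6206, 0.5290, 0.7661; Σh² = 3.4902.
Total variance with 6 standardized items is 6, so the solution explains 3.4902/6 = 0.5817.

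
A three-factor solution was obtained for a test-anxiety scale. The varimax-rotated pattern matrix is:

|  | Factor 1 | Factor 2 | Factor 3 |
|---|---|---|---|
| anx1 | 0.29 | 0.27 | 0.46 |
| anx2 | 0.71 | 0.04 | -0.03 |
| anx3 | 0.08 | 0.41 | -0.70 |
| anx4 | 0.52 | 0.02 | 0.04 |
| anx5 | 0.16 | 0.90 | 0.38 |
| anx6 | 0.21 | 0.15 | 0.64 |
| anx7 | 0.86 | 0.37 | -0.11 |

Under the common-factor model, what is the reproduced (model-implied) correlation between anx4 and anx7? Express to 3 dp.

r̂ = Σ λ_i·λ_j across factors = (0.52)(0.86) + (0.02)(0.37) + (0.04)(-0.11)
  = +0.4472 +0.0074 -0.0044 = 0.4502

0.450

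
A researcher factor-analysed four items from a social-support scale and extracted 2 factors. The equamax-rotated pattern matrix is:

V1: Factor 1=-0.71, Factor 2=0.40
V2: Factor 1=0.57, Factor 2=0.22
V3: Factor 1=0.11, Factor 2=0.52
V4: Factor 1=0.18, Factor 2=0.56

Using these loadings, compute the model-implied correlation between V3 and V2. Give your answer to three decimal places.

r̂ = Σ λ_i·λ_j across factors = (0.11)(0.57) + (0.52)(0.22)
  = +0.0627 +0.1144 = 0.1771

0.177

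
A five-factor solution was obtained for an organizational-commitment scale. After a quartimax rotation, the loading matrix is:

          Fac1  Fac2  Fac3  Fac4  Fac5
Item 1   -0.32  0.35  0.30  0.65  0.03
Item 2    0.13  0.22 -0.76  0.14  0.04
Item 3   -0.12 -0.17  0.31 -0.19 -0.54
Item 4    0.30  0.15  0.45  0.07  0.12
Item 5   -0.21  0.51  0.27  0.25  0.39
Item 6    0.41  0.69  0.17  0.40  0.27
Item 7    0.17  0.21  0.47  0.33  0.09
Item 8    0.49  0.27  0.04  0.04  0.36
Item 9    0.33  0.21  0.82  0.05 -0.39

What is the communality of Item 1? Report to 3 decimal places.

0.738

h² = (-0.32)² + 0.35² + 0.30² + 0.65² + 0.03² = 0.1024 + 0.1225 + 0.0900 + 0.4225 + 0.0009 = 0.7383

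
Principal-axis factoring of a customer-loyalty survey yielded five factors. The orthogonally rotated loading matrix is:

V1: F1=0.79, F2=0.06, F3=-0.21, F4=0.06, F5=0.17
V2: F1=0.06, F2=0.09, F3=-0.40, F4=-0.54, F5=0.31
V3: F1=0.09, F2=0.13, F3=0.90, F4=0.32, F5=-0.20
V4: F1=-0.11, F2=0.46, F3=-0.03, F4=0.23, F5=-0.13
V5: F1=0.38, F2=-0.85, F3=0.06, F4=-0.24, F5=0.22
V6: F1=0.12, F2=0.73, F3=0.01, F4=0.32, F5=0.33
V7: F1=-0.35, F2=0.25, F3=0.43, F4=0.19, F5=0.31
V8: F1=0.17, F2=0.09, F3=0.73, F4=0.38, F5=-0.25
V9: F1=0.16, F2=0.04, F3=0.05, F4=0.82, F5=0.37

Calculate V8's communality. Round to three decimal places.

h² = 0.17² + 0.09² + 0.73² + 0.38² + (-0.25)² = 0.0289 + 0.0081 + 0.5329 + 0.1444 + 0.0625 = 0.7768

0.777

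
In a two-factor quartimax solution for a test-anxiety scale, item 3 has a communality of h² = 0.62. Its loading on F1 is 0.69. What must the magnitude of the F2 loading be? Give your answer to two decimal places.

0.38

Under orthogonal rotation h² = Σλ², so λ_F2² = h² − (0.4761) = 0.62 − 0.4761 = 0.1439.
|λ| = √0.1439 = 0.3793.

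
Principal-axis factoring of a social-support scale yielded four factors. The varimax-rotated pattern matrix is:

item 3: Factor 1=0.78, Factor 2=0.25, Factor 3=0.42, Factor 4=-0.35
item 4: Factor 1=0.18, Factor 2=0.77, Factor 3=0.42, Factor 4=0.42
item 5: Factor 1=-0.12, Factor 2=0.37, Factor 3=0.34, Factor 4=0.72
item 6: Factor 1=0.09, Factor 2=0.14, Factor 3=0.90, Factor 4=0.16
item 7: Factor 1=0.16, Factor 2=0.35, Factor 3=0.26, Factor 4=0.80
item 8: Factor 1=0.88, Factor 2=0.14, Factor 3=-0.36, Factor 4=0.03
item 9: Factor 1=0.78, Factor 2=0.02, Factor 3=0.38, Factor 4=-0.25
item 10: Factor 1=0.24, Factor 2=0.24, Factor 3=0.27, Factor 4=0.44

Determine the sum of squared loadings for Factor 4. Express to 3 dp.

SS loadings for Factor 4 = (-0.35)² + 0.42² + 0.72² + 0.16² + 0.80² + 0.03² + (-0.25)² + 0.44² = 0.1225 + 0.1764 + 0.5184 + 0.0256 + 0.6400 + 0.0009 + 0.0625 + 0.1936 = 1.7399

1.740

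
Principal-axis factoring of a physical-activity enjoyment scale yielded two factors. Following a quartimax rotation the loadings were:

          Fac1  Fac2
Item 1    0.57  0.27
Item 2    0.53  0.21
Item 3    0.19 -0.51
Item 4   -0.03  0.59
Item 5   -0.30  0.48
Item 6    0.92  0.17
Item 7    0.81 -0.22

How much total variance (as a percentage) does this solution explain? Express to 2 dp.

46.69%

Communalities: 0.3978, 0.3250, 0.2962, 0.3490, 0.3204, 0.8753, 0.7045; Σh² = 3.2682.
Total variance with 7 standardized items is 7, so the solution explains 3.2682/7 = 0.4669 = 46.69%.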